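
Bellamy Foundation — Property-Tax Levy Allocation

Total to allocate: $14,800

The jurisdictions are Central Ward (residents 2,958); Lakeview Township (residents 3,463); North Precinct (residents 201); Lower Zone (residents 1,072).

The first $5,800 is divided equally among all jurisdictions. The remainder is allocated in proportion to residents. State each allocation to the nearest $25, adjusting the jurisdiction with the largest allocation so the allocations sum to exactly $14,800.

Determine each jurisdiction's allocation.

$5,800 shared equally gives $1,450 per jurisdiction.
Remainder $9,000 by residents (total 7,694): Central Ward 3,460.10 → $3,450; Lakeview Township 4,050.82 → $4,050; North Precinct 235.12 → $225; Lower Zone 1,253.96 → $1,250.
Rounding difference +$25 on remainder applied to Lakeview Township.
Totals: Central Ward $1,450 + $3,450 = $4,900; Lakeview Township $1,450 + $4,075 = $5,525; North Precinct $1,450 + $225 = $1,675; Lower Zone $1,450 + $1,250 = $2,700.

Central Ward: $4,900 · Lakeview Township: $5,525 · North Precinct: $1,675 · Lower Zone: $2,700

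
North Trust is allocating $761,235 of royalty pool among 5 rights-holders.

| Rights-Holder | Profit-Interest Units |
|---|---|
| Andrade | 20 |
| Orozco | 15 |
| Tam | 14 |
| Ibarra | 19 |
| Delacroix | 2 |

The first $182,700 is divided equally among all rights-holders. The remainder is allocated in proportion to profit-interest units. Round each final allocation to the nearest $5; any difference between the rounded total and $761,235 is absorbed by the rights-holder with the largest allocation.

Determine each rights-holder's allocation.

Andrade: $201,840; Orozco: $160,510; Tam: $152,245; Ibarra: $193,570; Delacroix: $53,070

$182,700 shared equally gives $36,540 per rights-holder.
Remainder $578,535 by profit-interest units (total 70): Andrade 165,295.71 → $165,295; Orozco 123,971.79 → $123,970; Tam 115,707.00 → $115,705; Ibarra 157,030.93 → $157,030; Delacroix 16,529.57 → $16,530.
Rounding difference +$5 on remainder applied to Andrade.
Totals: Andrade $36,540 + $165,300 = $201,840; Orozco $36,540 + $123,970 = $160,510; Tam $36,540 + $115,705 = $152,245; Ibarra $36,540 + $157,030 = $193,570; Delacroix $36,540 + $16,530 = $53,070.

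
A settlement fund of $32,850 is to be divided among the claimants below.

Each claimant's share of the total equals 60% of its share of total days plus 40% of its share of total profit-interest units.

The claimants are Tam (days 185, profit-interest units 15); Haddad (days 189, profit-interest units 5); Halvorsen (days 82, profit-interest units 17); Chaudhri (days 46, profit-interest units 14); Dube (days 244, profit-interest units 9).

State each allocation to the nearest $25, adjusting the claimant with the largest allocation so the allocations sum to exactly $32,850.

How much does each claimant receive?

Totals — days 746, profit-interest units 60.
Blended shares (60% days + 40% profit-interest units): Tam 0.2488; Haddad 0.1853; Halvorsen 0.1793; Chaudhri 0.1303; Dube 0.2562.
Proportional shares: Tam 8,172.87; Haddad 6,088.55; Halvorsen 5,889.51; Chaudhri 4,281.36; Dube 8,417.70.
At nearest $25: Tam $8,175; Haddad $6,100; Halvorsen $5,900; Chaudhri $4,275; Dube $8,425. Sum = $32,875.
Difference $32,850 − $32,875 = −$25 applied to largest allocation (Dube): Dube becomes $8,400.

Tam: $8,175 | Haddad: $6,100 | Halvorsen: $5,900 | Chaudhri: $4,275 | Dube: $8,400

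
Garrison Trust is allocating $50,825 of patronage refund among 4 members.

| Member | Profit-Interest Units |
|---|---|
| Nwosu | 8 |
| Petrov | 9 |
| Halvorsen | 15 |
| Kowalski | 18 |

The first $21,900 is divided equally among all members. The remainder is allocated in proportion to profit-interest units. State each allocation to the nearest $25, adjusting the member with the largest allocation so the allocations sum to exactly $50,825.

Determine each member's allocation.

Nwosu: $10,100 · Petrov: $10,675 · Halvorsen: $14,150 · Kowalski: $15,900

First tranche $21,900 split equally: $5,475 each.
Remainder $28,925 by profit-interest units (total 50): Nwosu 4,628.00 → $4,625; Petrov 5,206.50 → $5,200; Halvorsen 8,677.50 → $8,675; Kowalski 10,413.00 → $10,425.
Totals: Nwosu $5,475 + $4,625 = $10,100; Petrov $5,475 + $5,200 = $10,675; Halvorsen $5,475 + $8,675 = $14,150; Kowalski $5,475 + $10,425 = $15,900.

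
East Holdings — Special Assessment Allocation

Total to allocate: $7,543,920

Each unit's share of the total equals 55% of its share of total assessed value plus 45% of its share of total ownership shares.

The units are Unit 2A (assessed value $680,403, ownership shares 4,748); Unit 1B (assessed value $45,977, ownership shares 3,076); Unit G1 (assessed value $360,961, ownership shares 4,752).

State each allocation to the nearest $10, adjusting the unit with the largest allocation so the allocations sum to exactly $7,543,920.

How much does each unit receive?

Unit 2A: $3,878,000; Unit 1B: $1,005,780; Unit G1: $2,660,140

Totals — assessed value 1,087,341, ownership shares 12,576.
Combined weights (55% assessed value + 45% ownership shares): Unit 2A 0.5141; Unit 1B 0.1333; Unit G1 0.3526.
Raw shares: Unit 2A 3,878,006.54; Unit 1B 1,005,777.52; Unit G1 2,660,135.95.
After rounding ($10): Unit 2A $3,878,010; Unit 1B $1,005,780; Unit G1 $2,660,140. Sum = $7,543,930.
Difference $7,543,920 − $7,543,930 = −$10 applied to largest allocation (Unit 2A): Unit 2A becomes $3,878,000.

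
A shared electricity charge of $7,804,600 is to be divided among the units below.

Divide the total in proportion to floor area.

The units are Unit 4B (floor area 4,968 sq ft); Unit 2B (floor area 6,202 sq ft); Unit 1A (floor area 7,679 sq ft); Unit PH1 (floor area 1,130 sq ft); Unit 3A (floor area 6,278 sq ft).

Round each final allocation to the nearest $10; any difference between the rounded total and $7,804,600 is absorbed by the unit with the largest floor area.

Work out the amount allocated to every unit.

Sum of floor area: 26,257.
Raw shares: Unit 4B 4,968/26,257 × $7,804,600 = 1,476,682.52; Unit 2B 6,202/26,257 × $7,804,600 = 1,843,475.23; Unit 1A 7,679/26,257 × $7,804,600 = 2,282,496.99; Unit PH1 1,130/26,257 × $7,804,600 = 335,879.88; Unit 3A 6,278/26,257 × $7,804,600 = 1,866,065.38.
Rounded to nearest $10: Unit 4B $1,476,680; Unit 2B $1,843,480; Unit 1A $2,282,500; Unit PH1 $335,880; Unit 3A $1,866,070. Sum = $7,804,610.
Difference $7,804,600 − $7,804,610 = −$10 applied to largest floor area (Unit 1A): Unit 1A becomes $2,282,490.

Unit 4B: $1,476,680; Unit 2B: $1,843,480; Unit 1A: $2,282,490; Unit PH1: $335,880; Unit 3A: $1,866,070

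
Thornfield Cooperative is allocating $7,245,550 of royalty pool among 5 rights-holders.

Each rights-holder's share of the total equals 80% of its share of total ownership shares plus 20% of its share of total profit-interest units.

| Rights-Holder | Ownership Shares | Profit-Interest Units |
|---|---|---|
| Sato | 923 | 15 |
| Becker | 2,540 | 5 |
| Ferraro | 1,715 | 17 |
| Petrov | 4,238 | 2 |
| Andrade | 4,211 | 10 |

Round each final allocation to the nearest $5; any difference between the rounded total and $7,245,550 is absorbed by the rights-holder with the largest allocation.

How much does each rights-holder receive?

Sato: $836,215; Becker: $1,228,295; Ferraro: $1,232,250; Petrov: $1,861,840; Andrade: $2,086,950

Ownership shares total 13,627; profit-interest units total 49.
Blended shares (80% ownership shares + 20% profit-interest units): Sato 0.1154; Becker 0.1695; Ferraro 0.1701; Petrov 0.2570; Andrade 0.2880.
Proportional shares: Sato 836,216.40; Becker 1,228,293.82; Ferraro 1,232,252.31; Petrov 1,861,841.46; Andrade 2,086,946.01.
After rounding ($5): Sato $836,215; Becker $1,228,295; Ferraro $1,232,250; Petrov $1,861,840; Andrade $2,086,945. Sum = $7,245,545.
Difference $7,245,550 − $7,245,545 = +$5 applied to largest allocation (Andrade): Andrade becomes $2,086,950.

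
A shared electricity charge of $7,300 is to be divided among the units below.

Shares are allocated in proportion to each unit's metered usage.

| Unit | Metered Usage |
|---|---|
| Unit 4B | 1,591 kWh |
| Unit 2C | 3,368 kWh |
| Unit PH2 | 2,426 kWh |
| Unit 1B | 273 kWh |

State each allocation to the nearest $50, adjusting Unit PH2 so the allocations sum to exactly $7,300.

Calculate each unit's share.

Unit 4B: $1,500 · Unit 2C: $3,200 · Unit PH2: $2,350 · Unit 1B: $250

Sum of metered usage: 7,658.
Pro-rata amounts: Unit 4B 1,591/7,658 × $7,300 = 1,516.62; Unit 2C 3,368/7,658 × $7,300 = 3,210.55; Unit PH2 2,426/7,658 × $7,300 = 2,312.59; Unit 1B 273/7,658 × $7,300 = 260.24.
Rounded to nearest $50: Unit 4B $1,500; Unit 2C $3,200; Unit PH2 $2,300; Unit 1B $250. Sum = $7,250.
Difference $7,300 − $7,250 = +$50 applied to Unit PH2: Unit PH2 becomes $2,350.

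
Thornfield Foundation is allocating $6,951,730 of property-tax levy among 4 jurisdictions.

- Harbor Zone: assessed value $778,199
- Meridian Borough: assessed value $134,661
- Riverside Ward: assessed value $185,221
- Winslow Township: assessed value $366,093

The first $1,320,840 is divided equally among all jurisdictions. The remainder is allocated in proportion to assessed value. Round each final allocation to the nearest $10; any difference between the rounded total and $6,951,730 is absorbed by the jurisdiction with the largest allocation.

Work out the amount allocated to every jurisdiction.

Harbor Zone: $3,322,990 | Meridian Borough: $848,090 | Riverside Ward: $1,042,530 | Winslow Township: $1,738,120

$1,320,840 shared equally gives $330,210 per jurisdiction.
Remainder $5,630,890 by assessed value (total 1,464,174): Harbor Zone 2,992,781.57 → $2,992,780; Meridian Borough 517,876.48 → $517,880; Riverside Ward 712,319.08 → $712,320; Winslow Township 1,407,912.87 → $1,407,910.
Totals: Harbor Zone $330,210 + $2,992,780 = $3,322,990; Meridian Borough $330,210 + $517,880 = $848,090; Riverside Ward $330,210 + $712,320 = $1,042,530; Winslow Township $330,210 + $1,407,910 = $1,738,120.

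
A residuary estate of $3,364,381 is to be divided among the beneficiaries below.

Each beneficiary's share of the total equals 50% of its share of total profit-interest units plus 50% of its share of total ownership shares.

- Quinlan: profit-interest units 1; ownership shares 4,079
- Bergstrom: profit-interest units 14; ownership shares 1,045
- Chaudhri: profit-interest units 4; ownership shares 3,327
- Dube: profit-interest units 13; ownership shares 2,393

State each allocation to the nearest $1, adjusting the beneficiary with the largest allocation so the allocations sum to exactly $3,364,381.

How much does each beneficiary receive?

Quinlan: $685,329; Bergstrom: $898,065; Chaudhri: $726,379; Dube: $1,054,608

Totals — profit-interest units 32, ownership shares 10,844.
Combined weights (50% profit-interest units + 50% ownership shares): Quinlan 0.2037; Bergstrom 0.2669; Chaudhri 0.2159; Dube 0.3135.
Proportional shares: Quinlan 685,328.97; Bergstrom 898,065.41; Chaudhri 726,379.29; Dube 1,054,607.33.
After rounding ($1): Quinlan $685,329; Bergstrom $898,065; Chaudhri $726,379; Dube $1,054,607. Sum = $3,364,380.
Difference $3,364,381 − $3,364,380 = +$1 applied to largest allocation (Dube): Dube becomes $1,054,608.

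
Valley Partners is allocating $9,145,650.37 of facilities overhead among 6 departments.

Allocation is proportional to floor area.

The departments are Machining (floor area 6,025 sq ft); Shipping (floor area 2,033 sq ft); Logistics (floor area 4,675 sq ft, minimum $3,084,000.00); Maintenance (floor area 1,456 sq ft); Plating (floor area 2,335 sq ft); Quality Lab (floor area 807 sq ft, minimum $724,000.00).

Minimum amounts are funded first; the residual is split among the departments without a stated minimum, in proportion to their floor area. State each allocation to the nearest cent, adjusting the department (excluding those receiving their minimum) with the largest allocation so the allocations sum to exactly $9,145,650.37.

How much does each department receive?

Machining: $2,714,097.68 · Shipping: $915,810.89 · Logistics: $3,084,000.00 · Maintenance: $655,888.17 · Plating: $1,051,853.63 · Quality Lab: $724,000.00

Minimums first: Logistics $3,084,000.00; Quality Lab $724,000.00. Residual $5,337,650.37.
Residual split over remaining floor area 11,849: Machining 2,714,097.6858 → $2,714,097.69; Shipping 915,810.8872 → $915,810.89; Maintenance 655,888.1710 → $655,888.17; Plating 1,051,853.6260 → $1,051,853.63.
Rounding difference −$0.01 applied to Machining → $2,714,097.68.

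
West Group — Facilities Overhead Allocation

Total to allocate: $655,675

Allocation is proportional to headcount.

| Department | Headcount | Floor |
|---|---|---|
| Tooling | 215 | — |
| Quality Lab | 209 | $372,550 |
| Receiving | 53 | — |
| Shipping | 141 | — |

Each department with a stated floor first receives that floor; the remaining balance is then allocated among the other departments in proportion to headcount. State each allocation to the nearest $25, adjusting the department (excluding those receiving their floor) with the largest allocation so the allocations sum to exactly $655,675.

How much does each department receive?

Fund the minimums — Quality Lab $372,550. Remaining pool $283,125.
Remaining pool split over remaining headcount 409: Tooling 148,830.99 → $148,825; Receiving 36,688.57 → $36,700; Shipping 97,605.44 → $97,600.

Tooling: $148,825 · Quality Lab: $372,550 · Receiving: $36,700 · Shipping: $97,600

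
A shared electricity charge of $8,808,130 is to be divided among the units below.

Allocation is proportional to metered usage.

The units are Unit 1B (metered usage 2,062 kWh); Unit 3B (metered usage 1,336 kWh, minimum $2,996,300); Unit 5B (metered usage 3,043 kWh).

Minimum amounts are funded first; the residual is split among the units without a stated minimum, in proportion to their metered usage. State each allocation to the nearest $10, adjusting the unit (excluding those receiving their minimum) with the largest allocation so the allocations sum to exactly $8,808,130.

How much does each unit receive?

Fund the minimums — Unit 3B $2,996,300. Balance $5,811,830.
Balance split over remaining metered usage 5,105: Unit 1B 2,347,501.17 → $2,347,500; Unit 5B 3,464,328.83 → $3,464,330.

Unit 1B: $2,347,500 · Unit 3B: $2,996,300 · Unit 5B: $3,464,330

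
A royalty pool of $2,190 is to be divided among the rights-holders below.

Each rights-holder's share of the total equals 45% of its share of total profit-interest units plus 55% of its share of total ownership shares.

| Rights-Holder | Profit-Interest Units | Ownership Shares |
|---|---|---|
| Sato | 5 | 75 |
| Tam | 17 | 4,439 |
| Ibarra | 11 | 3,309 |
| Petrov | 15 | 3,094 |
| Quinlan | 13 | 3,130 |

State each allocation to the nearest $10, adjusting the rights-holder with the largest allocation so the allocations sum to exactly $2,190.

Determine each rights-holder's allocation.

Sato: $90; Tam: $650; Ibarra: $460; Petrov: $510; Quinlan: $480

Profit-interest units total 61; ownership shares total 14,047.
Combined weights (45% profit-interest units + 55% ownership shares): Sato 0.0398; Tam 0.2992; Ibarra 0.2107; Petrov 0.2318; Quinlan 0.2185.
Proportional shares: Sato 87.21; Tam 655.28; Ibarra 461.45; Petrov 507.64; Quinlan 478.42.
At nearest $10: Sato $90; Tam $660; Ibarra $460; Petrov $510; Quinlan $480. Sum = $2,200.
Difference $2,190 − $2,200 = −$10 applied to largest allocation (Tam): Tam becomes $650.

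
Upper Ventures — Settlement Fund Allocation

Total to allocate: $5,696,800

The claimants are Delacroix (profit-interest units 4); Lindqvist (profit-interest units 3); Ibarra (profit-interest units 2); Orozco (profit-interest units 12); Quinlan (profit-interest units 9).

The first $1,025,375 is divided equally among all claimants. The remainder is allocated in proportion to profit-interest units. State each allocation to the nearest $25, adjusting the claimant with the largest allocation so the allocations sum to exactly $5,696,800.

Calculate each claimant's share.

Delacroix: $827,925 · Lindqvist: $672,225 · Ibarra: $516,500 · Orozco: $2,073,650 · Quinlan: $1,606,500

$1,025,375 shared equally gives $205,075 per claimant.
Remainder $4,671,425 by profit-interest units (total 30): Delacroix 622,856.67 → $622,850; Lindqvist 467,142.50 → $467,150; Ibarra 311,428.33 → $311,425; Orozco 1,868,570.00 → $1,868,575; Quinlan 1,401,427.50 → $1,401,425.
Totals: Delacroix $205,075 + $622,850 = $827,925; Lindqvist $205,075 + $467,150 = $672,225; Ibarra $205,075 + $311,425 = $516,500; Orozco $205,075 + $1,868,575 = $2,073,650; Quinlan $205,075 + $1,401,425 = $1,606,500.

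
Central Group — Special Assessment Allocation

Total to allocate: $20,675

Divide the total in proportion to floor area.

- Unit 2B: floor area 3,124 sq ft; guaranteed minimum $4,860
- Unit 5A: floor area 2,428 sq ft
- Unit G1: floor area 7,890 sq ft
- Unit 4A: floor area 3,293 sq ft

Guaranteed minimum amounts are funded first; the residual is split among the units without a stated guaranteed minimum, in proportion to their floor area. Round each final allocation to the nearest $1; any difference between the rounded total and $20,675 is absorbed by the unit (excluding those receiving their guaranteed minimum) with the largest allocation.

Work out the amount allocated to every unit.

Fund the minimums — Unit 2B $4,860. Remaining pool $15,815.
Remaining pool split over remaining floor area 13,611: Unit 5A 2,821.16 → $2,821; Unit G1 9,167.61 → $9,168; Unit 4A 3,826.23 → $3,826.

Unit 2B: $4,860 · Unit 5A: $2,821 · Unit G1: $9,168 · Unit 4A: $3,826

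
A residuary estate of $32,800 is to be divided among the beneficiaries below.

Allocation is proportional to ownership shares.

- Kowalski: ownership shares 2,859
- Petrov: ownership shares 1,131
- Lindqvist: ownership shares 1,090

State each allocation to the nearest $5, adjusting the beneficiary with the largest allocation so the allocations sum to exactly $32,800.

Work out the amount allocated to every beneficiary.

Kowalski: $18,455 · Petrov: $7,305 · Lindqvist: $7,040

Total ownership shares = 5,080.
Proportional shares: Kowalski 2,859/5,080 × $32,800 = 18,459.69; Petrov 1,131/5,080 × $32,800 = 7,302.52; Lindqvist 1,090/5,080 × $32,800 = 7,037.80.
After rounding ($5): Kowalski $18,460; Petrov $7,305; Lindqvist $7,040. Sum = $32,805.
Difference $32,800 − $32,805 = −$5 applied to largest allocation (Kowalski): Kowalski becomes $18,455.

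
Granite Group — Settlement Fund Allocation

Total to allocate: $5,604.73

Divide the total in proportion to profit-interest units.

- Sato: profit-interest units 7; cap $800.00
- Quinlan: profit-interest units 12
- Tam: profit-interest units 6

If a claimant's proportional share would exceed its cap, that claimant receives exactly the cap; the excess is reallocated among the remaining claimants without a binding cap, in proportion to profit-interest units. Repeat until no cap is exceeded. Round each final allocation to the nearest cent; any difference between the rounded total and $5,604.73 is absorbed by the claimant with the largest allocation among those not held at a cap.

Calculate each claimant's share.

Profit-interest units total: 25.
Pro-rata shares before constraints: Sato 1,569.3244; Quinlan 2,690.2704; Tam 1,345.1352.
Cap binds for Sato ($800.00); remaining pool $4,804.73 reallocated over remaining profit-interest units 18.
Remaining shares: Quinlan 3,203.1533 → $3,203.15; Tam 1,601.5767 → $1,601.58.

Sato: $800.00; Quinlan: $3,203.15; Tam: $1,601.58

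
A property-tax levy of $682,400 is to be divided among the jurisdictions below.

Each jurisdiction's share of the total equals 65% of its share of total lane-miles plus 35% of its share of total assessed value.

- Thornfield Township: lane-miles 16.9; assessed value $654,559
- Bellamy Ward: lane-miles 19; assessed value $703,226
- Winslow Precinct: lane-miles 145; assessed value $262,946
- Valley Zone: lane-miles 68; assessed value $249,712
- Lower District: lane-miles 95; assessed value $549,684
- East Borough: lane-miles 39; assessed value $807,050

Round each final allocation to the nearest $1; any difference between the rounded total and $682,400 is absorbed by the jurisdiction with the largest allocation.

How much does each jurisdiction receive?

Thornfield Township: $68,021; Bellamy Ward: $74,055; Winslow Precinct: $187,431; Valley Zone: $97,254; Lower District: $150,732; East Borough: $104,907

Totals — lane-miles 382.9, assessed value 3,227,177.
Composite weights (65% lane-miles + 35% assessed value): Thornfield Township 0.0997; Bellamy Ward 0.1085; Winslow Precinct 0.2747; Valley Zone 0.1425; Lower District 0.2209; East Borough 0.1537.
Pro-rata amounts: Thornfield Township 68,020.57; Bellamy Ward 74,055.05; Winslow Precinct 187,431.63; Valley Zone 97,253.66; Lower District 150,731.68; East Borough 104,907.41.
After rounding ($1): Thornfield Township $68,021; Bellamy Ward $74,055; Winslow Precinct $187,432; Valley Zone $97,254; Lower District $150,732; East Borough $104,907. Sum = $682,401.
Difference $682,400 − $682,401 = −$1 applied to largest allocation (Winslow Precinct): Winslow Precinct becomes $187,431.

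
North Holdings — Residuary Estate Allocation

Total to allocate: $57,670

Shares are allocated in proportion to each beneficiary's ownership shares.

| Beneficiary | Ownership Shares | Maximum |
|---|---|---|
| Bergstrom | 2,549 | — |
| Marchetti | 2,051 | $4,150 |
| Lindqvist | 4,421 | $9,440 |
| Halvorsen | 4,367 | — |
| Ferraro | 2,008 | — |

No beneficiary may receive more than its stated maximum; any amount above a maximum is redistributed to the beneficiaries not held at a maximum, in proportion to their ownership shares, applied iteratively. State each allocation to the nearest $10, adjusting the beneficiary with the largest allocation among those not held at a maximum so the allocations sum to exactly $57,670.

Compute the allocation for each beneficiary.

Bergstrom: $12,590 · Marchetti: $4,150 · Lindqvist: $9,440 · Halvorsen: $21,570 · Ferraro: $9,920

Sum of ownership shares: 15,396.
Proportional shares (ignoring caps): Bergstrom 9,547.99; Marchetti 7,682.59; Lindqvist 16,560.09; Halvorsen 16,357.81; Ferraro 7,521.52.
Cap binds for Marchetti ($4,150), Lindqvist ($9,440); remaining pool $44,080 reallocated over remaining ownership shares 8,924.
Redistributed shares: Bergstrom 12,590.76 → $12,590; Halvorsen 21,570.75 → $21,570; Ferraro 9,918.49 → $9,920.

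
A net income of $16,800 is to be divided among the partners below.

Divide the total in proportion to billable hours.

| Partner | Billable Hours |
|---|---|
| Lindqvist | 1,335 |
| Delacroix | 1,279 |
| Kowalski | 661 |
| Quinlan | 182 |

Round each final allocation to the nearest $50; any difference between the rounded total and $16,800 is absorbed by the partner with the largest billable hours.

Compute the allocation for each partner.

Combined billable hours = 1,335 + 1,279 + 661 + 182 = 3,457.
Unrounded shares: Lindqvist 6,487.71; Delacroix 6,215.56; Kowalski 3,212.26; Quinlan 884.47.
Rounded to nearest $50: Lindqvist $6,500; Delacroix $6,200; Kowalski $3,200; Quinlan $900. Sum = $16,800.
Sum already equals the total — no adjustment.

Lindqvist: $6,500 · Delacroix: $6,200 · Kowalski: $3,200 · Quinlan: $900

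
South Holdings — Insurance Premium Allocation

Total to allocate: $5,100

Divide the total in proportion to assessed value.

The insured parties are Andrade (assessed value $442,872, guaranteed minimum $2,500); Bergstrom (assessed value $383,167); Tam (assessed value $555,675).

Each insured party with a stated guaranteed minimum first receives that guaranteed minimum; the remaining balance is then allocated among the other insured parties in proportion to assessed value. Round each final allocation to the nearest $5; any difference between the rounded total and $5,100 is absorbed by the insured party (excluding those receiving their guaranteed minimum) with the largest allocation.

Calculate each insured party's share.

Andrade: $2,500 | Bergstrom: $1,060 | Tam: $1,540

Minimums first: Andrade $2,500. Remaining pool $2,600.
Remaining pool split over remaining assessed value 938,842: Bergstrom 1,061.13 → $1,060; Tam 1,538.87 → $1,540.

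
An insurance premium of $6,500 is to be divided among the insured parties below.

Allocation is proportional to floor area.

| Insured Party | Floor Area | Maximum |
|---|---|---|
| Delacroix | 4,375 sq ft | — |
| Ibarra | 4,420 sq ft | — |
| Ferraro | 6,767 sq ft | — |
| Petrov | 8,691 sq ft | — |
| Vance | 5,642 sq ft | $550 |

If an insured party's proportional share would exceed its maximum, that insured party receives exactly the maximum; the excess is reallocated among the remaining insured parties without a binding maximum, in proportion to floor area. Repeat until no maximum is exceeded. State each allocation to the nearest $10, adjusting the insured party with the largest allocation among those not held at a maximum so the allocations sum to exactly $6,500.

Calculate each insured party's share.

Delacroix: $1,070 | Ibarra: $1,080 | Ferraro: $1,660 | Petrov: $2,140 | Vance: $550

Sum of floor area: 29,895.
Unconstrained shares: Delacroix 951.25; Ibarra 961.03; Ferraro 1,471.33; Petrov 1,889.66; Vance 1,226.73.
Held at cap: Vance ($550); balance $5,950 reallocated over remaining floor area 24,253.
Redistributed shares: Delacroix 1,073.32 → $1,070; Ibarra 1,084.36 → $1,080; Ferraro 1,660.15 → $1,660; Petrov 2,132.17 → $2,130.
Rounding difference +$10 applied to Petrov → $2,140.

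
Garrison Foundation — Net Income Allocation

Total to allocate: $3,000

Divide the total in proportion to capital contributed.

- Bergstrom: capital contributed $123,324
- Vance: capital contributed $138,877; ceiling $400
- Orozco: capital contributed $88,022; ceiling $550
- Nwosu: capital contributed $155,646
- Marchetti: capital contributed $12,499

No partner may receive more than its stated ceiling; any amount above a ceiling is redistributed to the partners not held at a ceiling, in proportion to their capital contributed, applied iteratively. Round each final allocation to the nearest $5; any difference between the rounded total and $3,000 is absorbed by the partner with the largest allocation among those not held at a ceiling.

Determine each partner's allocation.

Bergstrom: $865; Vance: $400; Orozco: $550; Nwosu: $1,095; Marchetti: $90

Sum of capital contributed: 518,368.
Pro-rata shares before constraints: Bergstrom 713.72; Vance 803.74; Orozco 509.42; Nwosu 900.78; Marchetti 72.34.
Held at cap: Vance ($400); remaining pool $2,600 reallocated over remaining capital contributed 379,491.
Held at cap: Orozco ($550); remaining pool $2,050 reallocated over remaining capital contributed 291,469.
Remaining shares: Bergstrom 867.38 → $865; Nwosu 1,094.71 → $1,095; Marchetti 87.91 → $90.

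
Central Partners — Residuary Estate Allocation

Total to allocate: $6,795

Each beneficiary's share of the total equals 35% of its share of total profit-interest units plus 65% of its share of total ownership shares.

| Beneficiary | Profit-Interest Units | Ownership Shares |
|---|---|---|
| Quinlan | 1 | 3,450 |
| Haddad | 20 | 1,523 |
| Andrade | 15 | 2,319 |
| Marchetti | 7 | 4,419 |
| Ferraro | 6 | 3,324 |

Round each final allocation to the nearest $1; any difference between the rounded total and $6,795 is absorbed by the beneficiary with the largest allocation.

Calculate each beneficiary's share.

Totals — profit-interest units 49, ownership shares 15,035.
Blended shares (35% profit-interest units + 65% ownership shares): Quinlan 0.1563; Haddad 0.2087; Andrade 0.2074; Marchetti 0.2410; Ferraro 0.1866.
Unrounded shares: Quinlan 1,062.02; Haddad 1,418.12; Andrade 1,409.28; Marchetti 1,637.90; Ferraro 1,267.69.
At nearest $1: Quinlan $1,062; Haddad $1,418; Andrade $1,409; Marchetti $1,638; Ferraro $1,268. Sum = $6,795.
Rounded total matches; no reconciliation needed.

Quinlan: $1,062; Haddad: $1,418; Andrade: $1,409; Marchetti: $1,638; Ferraro: $1,268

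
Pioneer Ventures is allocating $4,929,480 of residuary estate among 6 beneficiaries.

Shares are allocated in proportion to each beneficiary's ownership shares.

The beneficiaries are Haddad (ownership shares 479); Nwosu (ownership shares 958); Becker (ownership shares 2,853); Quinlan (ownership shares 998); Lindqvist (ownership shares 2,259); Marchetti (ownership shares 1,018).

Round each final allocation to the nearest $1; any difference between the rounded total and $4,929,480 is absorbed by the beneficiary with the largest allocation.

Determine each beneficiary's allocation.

Haddad: $275,683 | Nwosu: $551,365 | Becker: $1,642,008 | Quinlan: $574,387 | Lindqvist: $1,300,140 | Marchetti: $585,897

Combined ownership shares = 8,565.
Unrounded shares: Haddad 479/8,565 × $4,929,480 = 275,682.54; Nwosu 958/8,565 × $4,929,480 = 551,365.07; Becker 2,853/8,565 × $4,929,480 = 1,642,008.92; Quinlan 998/8,565 × $4,929,480 = 574,386.58; Lindqvist 2,259/8,565 × $4,929,480 = 1,300,139.56; Marchetti 1,018/8,565 × $4,929,480 = 585,897.33.
After rounding ($1): Haddad $275,683; Nwosu $551,365; Becker $1,642,009; Quinlan $574,387; Lindqvist $1,300,140; Marchetti $585,897. Sum = $4,929,481.
Difference $4,929,480 − $4,929,481 = −$1 applied to largest allocation (Becker): Becker becomes $1,642,008.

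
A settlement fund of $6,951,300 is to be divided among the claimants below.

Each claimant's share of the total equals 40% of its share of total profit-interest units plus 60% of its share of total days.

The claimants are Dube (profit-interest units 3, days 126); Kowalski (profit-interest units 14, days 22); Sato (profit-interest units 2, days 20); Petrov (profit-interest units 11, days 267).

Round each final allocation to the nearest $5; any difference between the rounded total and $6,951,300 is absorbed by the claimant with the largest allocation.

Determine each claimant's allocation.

Profit-interest units total 30; days total 435.
Composite weights (40% profit-interest units + 60% days): Dube 0.2138; Kowalski 0.2170; Sato 0.0543; Petrov 0.5149.
Unrounded shares: Dube 1,486,140.00; Kowalski 1,508,512.00; Sato 377,128.00; Petrov 3,579,520.00.
At nearest $5: Dube $1,486,140; Kowalski $1,508,510; Sato $377,130; Petrov $3,579,520. Sum = $6,951,300.
Sum already equals the total — no adjustment.

Dube: $1,486,140; Kowalski: $1,508,510; Sato: $377,130; Petrov: $3,579,520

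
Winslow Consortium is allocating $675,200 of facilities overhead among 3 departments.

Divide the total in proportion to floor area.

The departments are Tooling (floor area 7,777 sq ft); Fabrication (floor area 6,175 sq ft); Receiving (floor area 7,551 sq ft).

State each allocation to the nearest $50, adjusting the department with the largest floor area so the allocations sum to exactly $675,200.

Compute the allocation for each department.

Tooling: $244,200; Fabrication: $193,900; Receiving: $237,100

Sum of floor area: 7,777 + 6,175 + 7,551 = 21,503.
Raw shares: Tooling 244,199.90; Fabrication 193,896.67; Receiving 237,103.44.
After rounding ($50): Tooling $244,200; Fabrication $193,900; Receiving $237,100. Sum = $675,200.
Sum already equals the total — no adjustment.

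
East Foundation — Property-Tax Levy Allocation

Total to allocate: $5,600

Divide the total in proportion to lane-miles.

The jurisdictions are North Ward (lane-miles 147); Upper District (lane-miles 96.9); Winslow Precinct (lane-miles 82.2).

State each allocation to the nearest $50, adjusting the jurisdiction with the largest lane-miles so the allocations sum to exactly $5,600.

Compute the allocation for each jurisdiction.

Lane-miles total: 147 + 96.9 + 82.2 = 326.1.
Unrounded shares: North Ward 2,524.38; Upper District 1,664.03; Winslow Precinct 1,411.59.
At nearest $50: North Ward $2,500; Upper District $1,650; Winslow Precinct $1,400. Sum = $5,550.
Difference $5,600 − $5,550 = +$50 applied to largest lane-miles (North Ward): North Ward becomes $2,550.

North Ward: $2,550 | Upper District: $1,650 | Winslow Precinct: $1,400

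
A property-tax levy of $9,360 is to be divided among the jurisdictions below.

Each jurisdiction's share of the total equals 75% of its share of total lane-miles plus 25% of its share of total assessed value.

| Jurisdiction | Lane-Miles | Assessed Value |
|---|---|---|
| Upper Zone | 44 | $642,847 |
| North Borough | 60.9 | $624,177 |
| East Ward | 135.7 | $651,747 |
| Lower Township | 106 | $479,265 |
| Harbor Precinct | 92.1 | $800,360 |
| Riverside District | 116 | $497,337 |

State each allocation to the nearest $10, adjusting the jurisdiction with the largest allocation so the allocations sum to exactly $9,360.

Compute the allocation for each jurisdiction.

Lane-miles total 554.7; assessed value total 3,695,733.
Composite weights (75% lane-miles + 25% assessed value): Upper Zone 0.1030; North Borough 0.1246; East Ward 0.2276; Lower Township 0.1757; Harbor Precinct 0.1787; Riverside District 0.1905.
Unrounded shares: Upper Zone 963.87; North Borough 1,165.92; East Ward 2,130.01; Lower Township 1,644.93; Harbor Precinct 1,672.33; Riverside District 1,782.93.
At nearest $10: Upper Zone $960; North Borough $1,170; East Ward $2,130; Lower Township $1,640; Harbor Precinct $1,670; Riverside District $1,780. Sum = $9,350.
Difference $9,360 − $9,350 = +$10 applied to largest allocation (East Ward): East Ward becomes $2,140.

Upper Zone: $960 | North Borough: $1,170 | East Ward: $2,140 | Lower Township: $1,640 | Harbor Precinct: $1,670 | Riverside District: $1,780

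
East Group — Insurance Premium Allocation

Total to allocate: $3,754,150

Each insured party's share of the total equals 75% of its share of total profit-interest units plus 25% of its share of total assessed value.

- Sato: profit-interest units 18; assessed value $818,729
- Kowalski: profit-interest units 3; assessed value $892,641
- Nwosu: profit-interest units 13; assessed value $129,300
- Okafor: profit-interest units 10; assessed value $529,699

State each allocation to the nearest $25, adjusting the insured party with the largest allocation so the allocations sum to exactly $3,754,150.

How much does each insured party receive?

Sato: $1,476,025 | Kowalski: $545,400 | Nwosu: $883,075 | Okafor: $849,650

Totals — profit-interest units 44, assessed value 2,370,369.
Blended shares (75% profit-interest units + 25% assessed value): Sato 0.3932; Kowalski 0.1453; Nwosu 0.2352; Okafor 0.2263.
Raw shares: Sato 1,476,013.73; Kowalski 545,410.98; Nwosu 883,081.30; Okafor 849,643.99.
Rounded to nearest $25: Sato $1,476,025; Kowalski $545,400; Nwosu $883,075; Okafor $849,650. Sum = $3,754,150.
Rounded total matches; no reconciliation needed.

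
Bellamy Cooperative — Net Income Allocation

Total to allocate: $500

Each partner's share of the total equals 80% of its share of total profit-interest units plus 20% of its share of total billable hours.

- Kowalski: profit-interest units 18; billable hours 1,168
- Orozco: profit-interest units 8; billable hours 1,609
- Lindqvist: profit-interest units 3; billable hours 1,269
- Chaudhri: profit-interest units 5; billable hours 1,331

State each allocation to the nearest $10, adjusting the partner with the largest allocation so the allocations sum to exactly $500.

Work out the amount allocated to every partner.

Profit-interest units total 34; billable hours total 5,377.
Blended shares (80% profit-interest units + 20% billable hours): Kowalski 0.4670; Orozco 0.2481; Lindqvist 0.1178; Chaudhri 0.1672.
Raw shares: Kowalski 233.49; Orozco 124.04; Lindqvist 58.89; Chaudhri 83.58.
Rounded to nearest $10: Kowalski $230; Orozco $120; Lindqvist $60; Chaudhri $80. Sum = $490.
Difference $500 − $490 = +$10 applied to largest allocation (Kowalski): Kowalski becomes $240.

Kowalski: $240 · Orozco: $120 · Lindqvist: $60 · Chaudhri: $80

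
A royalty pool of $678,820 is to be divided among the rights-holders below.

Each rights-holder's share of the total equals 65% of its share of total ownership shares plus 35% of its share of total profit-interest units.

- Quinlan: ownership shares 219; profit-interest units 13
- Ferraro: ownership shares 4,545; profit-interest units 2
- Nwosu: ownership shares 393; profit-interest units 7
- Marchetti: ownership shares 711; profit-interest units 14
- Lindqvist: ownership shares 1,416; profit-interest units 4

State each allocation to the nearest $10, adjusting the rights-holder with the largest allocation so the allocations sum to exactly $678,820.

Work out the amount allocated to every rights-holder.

Quinlan: $90,480; Ferraro: $287,210; Nwosu: $65,380; Marchetti: $126,220; Lindqvist: $109,530

Ownership shares total 7,284; profit-interest units total 40.
Combined weights (65% ownership shares + 35% profit-interest units): Quinlan 0.1333; Ferraro 0.4231; Nwosu 0.0963; Marchetti 0.1859; Lindqvist 0.1614.
Pro-rata amounts: Quinlan 90,481.84; Ferraro 287,195.66; Nwosu 65,383.95; Marchetti 126,224.73; Lindqvist 109,533.81.
After rounding ($10): Quinlan $90,480; Ferraro $287,200; Nwosu $65,380; Marchetti $126,220; Lindqvist $109,530. Sum = $678,810.
Difference $678,820 − $678,810 = +$10 applied to largest allocation (Ferraro): Ferraro becomes $287,210.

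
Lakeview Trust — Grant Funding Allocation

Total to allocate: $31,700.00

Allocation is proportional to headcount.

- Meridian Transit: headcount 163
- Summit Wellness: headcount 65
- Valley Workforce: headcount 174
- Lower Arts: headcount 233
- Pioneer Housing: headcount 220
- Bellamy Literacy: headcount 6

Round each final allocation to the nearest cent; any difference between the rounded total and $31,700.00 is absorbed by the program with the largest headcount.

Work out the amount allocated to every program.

Meridian Transit: $6,001.28; Summit Wellness: $2,393.15; Valley Workforce: $6,406.27; Lower Arts: $8,578.51; Pioneer Housing: $8,099.88; Bellamy Literacy: $220.91

Headcount total: 163 + 65 + 174 + 233 + 220 + 6 = 861.
Proportional shares: Meridian Transit 6,001.2776; Summit Wellness 2,393.1475; Valley Workforce 6,406.2718; Lower Arts 8,578.5134; Pioneer Housing 8,099.8839; Bellamy Literacy 220.9059.
Rounded to nearest cent: Meridian Transit $6,001.28; Summit Wellness $2,393.15; Valley Workforce $6,406.27; Lower Arts $8,578.51; Pioneer Housing $8,099.88; Bellamy Literacy $220.91. Sum = $31,700.00.
No rounding difference to absorb.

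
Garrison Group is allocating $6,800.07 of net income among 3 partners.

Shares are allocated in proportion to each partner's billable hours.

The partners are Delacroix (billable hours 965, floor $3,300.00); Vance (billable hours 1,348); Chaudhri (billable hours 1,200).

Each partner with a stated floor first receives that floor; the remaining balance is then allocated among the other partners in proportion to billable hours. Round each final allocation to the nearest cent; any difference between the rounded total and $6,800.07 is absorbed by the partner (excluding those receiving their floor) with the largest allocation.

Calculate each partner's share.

Delacroix: $3,300.00; Vance: $1,851.69; Chaudhri: $1,648.38

Fund the minimums — Delacroix $3,300.00. Residual $3,500.07.
Residual split over remaining billable hours 2,548: Vance 1,851.6854 → $1,851.69; Chaudhri 1,648.3846 → $1,648.38.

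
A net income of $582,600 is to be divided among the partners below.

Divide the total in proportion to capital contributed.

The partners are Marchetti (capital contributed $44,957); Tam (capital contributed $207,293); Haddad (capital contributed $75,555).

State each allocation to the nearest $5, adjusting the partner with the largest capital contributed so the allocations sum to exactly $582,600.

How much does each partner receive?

Marchetti: $79,900; Tam: $368,420; Haddad: $134,280

Capital contributed total: 327,805.
Raw shares: Marchetti 44,957/327,805 × $582,600 = 79,901.00; Tam 207,293/327,805 × $582,600 = 368,416.90; Haddad 75,555/327,805 × $582,600 = 134,282.10.
At nearest $5: Marchetti $79,900; Tam $368,415; Haddad $134,280. Sum = $582,595.
Difference $582,600 − $582,595 = +$5 applied to largest capital contributed (Tam): Tam becomes $368,420.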